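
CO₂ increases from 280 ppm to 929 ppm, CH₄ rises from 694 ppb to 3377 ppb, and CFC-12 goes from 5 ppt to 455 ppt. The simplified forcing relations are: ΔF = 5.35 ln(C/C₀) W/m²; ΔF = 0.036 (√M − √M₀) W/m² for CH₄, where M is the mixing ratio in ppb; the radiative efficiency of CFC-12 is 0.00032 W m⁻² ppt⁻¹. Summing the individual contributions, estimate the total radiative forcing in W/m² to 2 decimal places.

CO₂: 5.35 × ln(929/280) = 5.35 × ln(3.31786) = 5.35 × 1.19932 = 6.4164 W/m².
CH₄: 0.036 × (√3377 − √694) = 0.036 × (58.1120 − 26.3439) = 0.036 × 31.7681 = 1.1437 W/m².
CFC-12: ΔF = 0.00032 × (455 − 5) = 0.00032 × 450 = 0.1440 W/m².
Total ΔF = 6.4164 + 1.1437 + 0.1440 = 7.7041 W/m².

ΔF = 7.70 W/m²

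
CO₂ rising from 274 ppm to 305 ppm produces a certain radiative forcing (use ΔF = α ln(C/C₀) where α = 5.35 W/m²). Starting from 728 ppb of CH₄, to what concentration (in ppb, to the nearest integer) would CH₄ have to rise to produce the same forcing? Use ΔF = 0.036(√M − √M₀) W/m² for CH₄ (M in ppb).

M ≈ 1841 ppb

CO₂ forcing: 5.35 × ln(305/274) = 5.35 × 0.107184 = 0.57343 W/m².
Set 0.036(√M − √728) = 0.57343: √M = 0.57343/0.036 + √728 = 15.9286 + 26.9815 = 42.9101.
M = (42.9101)² = 1841.28 ppb.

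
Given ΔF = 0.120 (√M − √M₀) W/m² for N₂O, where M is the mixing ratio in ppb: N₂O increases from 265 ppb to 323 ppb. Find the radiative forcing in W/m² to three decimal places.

N₂O: 0.120 × (√323 − √265) = 0.120 × (17.9722 − 16.2788) = 0.120 × 1.6934 = 0.2032 W/m².

ΔF = 0.203 W/m²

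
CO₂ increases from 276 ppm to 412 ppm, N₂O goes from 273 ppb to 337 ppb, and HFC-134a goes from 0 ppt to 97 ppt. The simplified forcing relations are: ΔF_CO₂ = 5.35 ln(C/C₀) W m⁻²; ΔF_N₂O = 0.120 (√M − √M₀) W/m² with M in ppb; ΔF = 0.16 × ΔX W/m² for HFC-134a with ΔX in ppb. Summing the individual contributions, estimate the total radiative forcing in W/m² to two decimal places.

ΔF = 2.38 W/m²

CO₂: 5.35 × ln(412/276) = 5.35 × ln(1.49275) = 5.35 × 0.40062 = 2.1433 W/m².
N₂O: 0.120 × (√337 − √273) = 0.120 × (18.3576 − 16.5227) = 0.120 × 1.8349 = 0.2202 W/m².
HFC-134a: Δ = 97 − 0 = 97 ppt = 0.097 ppb; ΔF = 0.16 × 0.097 = 0.0155 W/m².
Total ΔF = 2.1433 + 0.2202 + 0.0155 = 2.3790 W/m².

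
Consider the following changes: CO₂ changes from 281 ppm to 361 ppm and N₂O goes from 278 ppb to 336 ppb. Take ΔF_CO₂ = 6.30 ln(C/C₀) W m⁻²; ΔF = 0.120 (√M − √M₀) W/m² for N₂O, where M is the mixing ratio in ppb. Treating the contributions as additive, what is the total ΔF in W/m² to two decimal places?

ΔF = 1.78 W/m²

CO₂: 6.30 × ln(361/281) = 6.30 × ln(1.28470) = 6.30 × 0.25053 = 1.5783 W/m².
N₂O: 0.120 × (√336 − √278) = 0.120 × (18.3303 − 16.6733) = 0.120 × 1.6570 = 0.1988 W/m².
Total ΔF = 1.5783 + 0.1988 = 1.7771 W/m².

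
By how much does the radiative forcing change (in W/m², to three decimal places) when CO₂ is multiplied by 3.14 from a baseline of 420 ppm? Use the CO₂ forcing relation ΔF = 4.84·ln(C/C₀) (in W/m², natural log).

ΔF = 5.538 W/m²

Because the forcing depends only on the ratio C/C₀, the initial concentration does not enter.
ΔF = 4.84 × ln(3.14) = 4.84 × 1.14422 = 5.5380 W/m².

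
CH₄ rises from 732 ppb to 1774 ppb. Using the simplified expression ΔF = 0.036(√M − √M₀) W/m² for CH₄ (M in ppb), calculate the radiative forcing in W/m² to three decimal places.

CH₄: 0.036 × (√1774 − √732) = 0.036 × (42.1189 − 27.0555) = 0.036 × 15.0634 = 0.5423 W/m².

ΔF = 0.542 W/m²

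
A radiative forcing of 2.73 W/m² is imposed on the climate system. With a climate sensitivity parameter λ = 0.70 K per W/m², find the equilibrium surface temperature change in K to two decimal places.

ΔT = 1.91 K

ΔT = λ ΔF = 0.70 × 2.73 = 1.9110 K.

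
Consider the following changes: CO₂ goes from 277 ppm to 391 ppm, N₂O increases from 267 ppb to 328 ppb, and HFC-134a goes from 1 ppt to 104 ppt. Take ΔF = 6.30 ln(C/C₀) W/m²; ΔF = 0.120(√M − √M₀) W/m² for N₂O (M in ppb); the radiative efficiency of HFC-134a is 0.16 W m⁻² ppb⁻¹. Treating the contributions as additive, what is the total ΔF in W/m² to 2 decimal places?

CO₂: 6.30 × ln(391/277) = 6.30 × ln(1.41155) = 6.30 × 0.34469 = 2.1715 W/m².
N₂O: 0.120 × (√328 − √267) = 0.120 × (18.1108 − 16.3401) = 0.120 × 1.7707 = 0.2125 W/m².
HFC-134a: Δ = 104 − 1 = 103 ppt = 0.103 ppb; ΔF = 0.16 × 0.103 = 0.0165 W/m².
Total ΔF = 2.1715 + 0.2125 + 0.0165 = 2.4005 W/m².

ΔF = 2.40 W/m²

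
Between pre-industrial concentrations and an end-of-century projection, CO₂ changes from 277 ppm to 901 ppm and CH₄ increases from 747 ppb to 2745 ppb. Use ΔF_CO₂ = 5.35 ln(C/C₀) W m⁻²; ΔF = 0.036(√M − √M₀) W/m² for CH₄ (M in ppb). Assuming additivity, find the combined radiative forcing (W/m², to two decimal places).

CO₂: 5.35 × ln(901/277) = 5.35 × ln(3.25271) = 5.35 × 1.17949 = 6.3103 W/m².
CH₄: 0.036 × (√2745 − √747) = 0.036 × (52.3927 − 27.3313) = 0.036 × 25.0614 = 0.9022 W/m².
Total ΔF = 6.3103 + 0.9022 = 7.2125 W/m².

ΔF = 7.21 W/m²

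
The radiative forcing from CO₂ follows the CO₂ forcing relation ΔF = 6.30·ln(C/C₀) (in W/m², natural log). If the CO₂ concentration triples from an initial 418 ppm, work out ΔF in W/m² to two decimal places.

ΔF = 6.92 W/m²

Because the forcing depends only on the ratio C/C₀, the initial concentration does not enter.
ΔF = 6.30 × ln(3) = 6.30 × 1.09861 = 6.9212 W/m².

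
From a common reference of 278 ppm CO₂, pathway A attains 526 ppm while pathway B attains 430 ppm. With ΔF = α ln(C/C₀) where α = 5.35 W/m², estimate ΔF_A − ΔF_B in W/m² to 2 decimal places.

ΔF_A = 5.35 ln(526/278) = 5.35 × 0.63768 = 3.4116 W/m².
ΔF_B = 5.35 ln(430/278) = 5.35 × 0.43616 = 2.3335 W/m².
Difference: 3.4116 − 2.3335 = 1.0781 W/m².

ΔF_A − ΔF_B = 1.08 W/m²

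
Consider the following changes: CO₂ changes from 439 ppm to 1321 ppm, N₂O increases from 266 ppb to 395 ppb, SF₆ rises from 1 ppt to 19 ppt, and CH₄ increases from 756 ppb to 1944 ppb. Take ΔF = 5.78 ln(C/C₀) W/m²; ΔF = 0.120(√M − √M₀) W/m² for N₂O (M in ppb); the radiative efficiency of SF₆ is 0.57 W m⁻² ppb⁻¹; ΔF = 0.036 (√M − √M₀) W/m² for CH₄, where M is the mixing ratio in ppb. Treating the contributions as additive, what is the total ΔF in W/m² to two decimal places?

CO₂: 5.78 × ln(1321/439) = 5.78 × ln(3.00911) = 5.78 × 1.10164 = 6.3675 W/m².
N₂O: 0.120 × (√395 − √266) = 0.120 × (19.8746 − 16.3095) = 0.120 × 3.5651 = 0.4278 W/m².
SF₆: Δ = 19 − 1 = 18 ppt = 0.018 ppb; ΔF = 0.57 × 0.018 = 0.0103 W/m².
CH₄: 0.036 × (√1944 − √756) = 0.036 × (44.0908 − 27.4955) = 0.036 × 16.5953 = 0.5974 W/m².
Total ΔF = 6.3675 + 0.4278 + 0.0103 + 0.5974 = 7.4030 W/m².

ΔF = 7.40 W/m²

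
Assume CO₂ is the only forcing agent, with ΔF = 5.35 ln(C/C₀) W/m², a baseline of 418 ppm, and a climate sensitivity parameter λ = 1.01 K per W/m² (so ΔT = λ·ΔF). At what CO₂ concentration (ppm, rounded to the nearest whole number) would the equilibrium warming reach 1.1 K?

Required forcing: ΔF = ΔT/λ = 1.1/1.01 = 1.0891 W/m².
Then ln(C/418) = ΔF/5.35 = 1.0891/5.35 = 0.20357.
So C = 418 × e^0.20357 = 418 × 1.22577 = 512.37 ppm.

C ≈ 512 ppm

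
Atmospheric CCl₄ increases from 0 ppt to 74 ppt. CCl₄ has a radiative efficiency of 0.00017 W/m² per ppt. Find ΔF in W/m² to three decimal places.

CCl₄: ΔF = 0.00017 × (74 − 0) = 0.00017 × 74 = 0.0126 W/m².

ΔF = 0.013 W/m²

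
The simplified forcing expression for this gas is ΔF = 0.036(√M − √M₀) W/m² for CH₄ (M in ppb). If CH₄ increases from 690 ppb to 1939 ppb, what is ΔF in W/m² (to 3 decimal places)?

ΔF = 0.640 W/m²

CH₄: 0.036 × (√1939 − √690) = 0.036 × (44.0341 − 26.2679) = 0.036 × 17.7662 = 0.6396 W/m².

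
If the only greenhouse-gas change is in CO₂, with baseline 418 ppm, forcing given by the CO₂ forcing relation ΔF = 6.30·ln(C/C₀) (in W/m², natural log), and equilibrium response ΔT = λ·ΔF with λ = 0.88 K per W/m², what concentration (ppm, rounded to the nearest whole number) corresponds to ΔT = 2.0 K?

C ≈ 600 ppm

Required forcing: ΔF = ΔT/λ = 2.0/0.88 = 2.2727 W/m².
Then ln(C/418) = ΔF/6.30 = 2.2727/6.30 = 0.36075.
So C = 418 × e^0.36075 = 418 × 1.43440 = 599.58 ppm.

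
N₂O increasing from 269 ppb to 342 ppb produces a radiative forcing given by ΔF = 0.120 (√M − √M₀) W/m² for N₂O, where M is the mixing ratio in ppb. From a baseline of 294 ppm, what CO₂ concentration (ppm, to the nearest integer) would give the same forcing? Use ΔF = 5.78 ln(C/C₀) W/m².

N₂O forcing: 0.120 × (√342 − √269) = 0.120 × (18.4932 − 16.4012) = 0.120 × 2.0920 = 0.25104 W/m².
Set 5.78 ln(C/294) = 0.25104: ln(C/294) = 0.25104/5.78 = 0.04343, so C = 294 × e^0.04343 = 294 × 1.04439 = 307.05 ppm.

C ≈ 307 ppm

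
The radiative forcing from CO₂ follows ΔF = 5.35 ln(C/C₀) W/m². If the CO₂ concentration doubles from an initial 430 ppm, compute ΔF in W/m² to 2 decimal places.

Because the forcing depends only on the ratio C/C₀, the initial concentration does not enter.
ΔF = 5.35 × ln(2) = 5.35 × 0.69315 = 3.7084 W/m².

ΔF = 3.71 W/m²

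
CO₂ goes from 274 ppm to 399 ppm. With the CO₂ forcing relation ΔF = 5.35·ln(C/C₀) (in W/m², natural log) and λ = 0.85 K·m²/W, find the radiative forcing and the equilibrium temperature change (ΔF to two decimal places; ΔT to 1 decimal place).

ΔF = 2.01 W/m²; ΔT = 1.7 K

CO₂: 5.35 × ln(399/274) = 5.35 × ln(1.45620) = 5.35 × 0.37583 = 2.0107 W/m².
ΔT = λ ΔF = 0.85 × 2.01 = 1.7085 K.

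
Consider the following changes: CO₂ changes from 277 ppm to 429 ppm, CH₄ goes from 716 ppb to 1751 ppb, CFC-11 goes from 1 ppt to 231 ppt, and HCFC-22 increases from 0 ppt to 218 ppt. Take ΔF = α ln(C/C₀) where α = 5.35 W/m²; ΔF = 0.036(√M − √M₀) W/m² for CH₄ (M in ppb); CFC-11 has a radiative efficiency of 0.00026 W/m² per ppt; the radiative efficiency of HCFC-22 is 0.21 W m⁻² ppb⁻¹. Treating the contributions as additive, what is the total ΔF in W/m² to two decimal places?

ΔF = 2.99 W/m²

CO₂: 5.35 × ln(429/277) = 5.35 × ln(1.54874) = 5.35 × 0.43744 = 2.3403 W/m².
CH₄: 0.036 × (√1751 − √716) = 0.036 × (41.8450 − 26.7582) = 0.036 × 15.0868 = 0.5431 W/m².
CFC-11: ΔF = 0.00026 × (231 − 1) = 0.00026 × 230 = 0.0598 W/m².
HCFC-22: Δ = 218 − 0 = 218 ppt = 0.218 ppb; ΔF = 0.21 × 0.218 = 0.0458 W/m².
Total ΔF = 2.3403 + 0.5431 + 0.0598 + 0.0458 = 2.9890 W/m².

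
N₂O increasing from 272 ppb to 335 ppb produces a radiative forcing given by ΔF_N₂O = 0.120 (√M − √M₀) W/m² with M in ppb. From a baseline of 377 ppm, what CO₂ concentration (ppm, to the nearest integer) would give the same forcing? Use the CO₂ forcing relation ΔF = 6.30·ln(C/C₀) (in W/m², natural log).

C ≈ 390 ppm

N₂O forcing: 0.120 × (√335 − √272) = 0.120 × (18.3030 − 16.4924) = 0.120 × 1.8106 = 0.21727 W/m².
Set 6.30 ln(C/377) = 0.21727: ln(C/377) = 0.21727/6.30 = 0.03449, so C = 377 × e^0.03449 = 377 × 1.03509 = 390.23 ppm.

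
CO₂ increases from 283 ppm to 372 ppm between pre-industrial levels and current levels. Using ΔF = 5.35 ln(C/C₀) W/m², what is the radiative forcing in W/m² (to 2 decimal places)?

ΔF = 1.46 W/m²

CO₂ absorption bands are partially saturated, so forcing scales with the logarithm of the concentration ratio.
CO₂: 5.35 × ln(372/283) = 5.35 × ln(1.31449) = 5.35 × 0.27345 = 1.4630 W/m².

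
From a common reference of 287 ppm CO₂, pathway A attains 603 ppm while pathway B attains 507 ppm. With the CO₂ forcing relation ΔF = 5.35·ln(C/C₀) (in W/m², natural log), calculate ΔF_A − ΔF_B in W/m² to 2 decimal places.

ΔF_A = 5.35 ln(603/287) = 5.35 × 0.74243 = 3.9720 W/m².
ΔF_B = 5.35 ln(507/287) = 5.35 × 0.56903 = 3.0443 W/m².
Difference: 3.9720 − 3.0443 = 0.9277 W/m².
(Equivalently, ΔF_A − ΔF_B = 5.35 ln(603/507) = 5.35 × 0.17341 = 0.9277 W/m².)

ΔF_A − ΔF_B = 0.93 W/m²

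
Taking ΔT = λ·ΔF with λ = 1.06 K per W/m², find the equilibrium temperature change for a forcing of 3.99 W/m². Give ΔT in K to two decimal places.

ΔT = λ ΔF = 1.06 × 3.99 = 4.2294 K.

ΔT = 4.23 K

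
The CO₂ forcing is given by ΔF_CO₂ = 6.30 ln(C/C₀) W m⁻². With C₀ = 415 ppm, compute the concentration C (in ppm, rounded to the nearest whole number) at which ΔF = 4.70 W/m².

Set 6.30 ln(C/415) = 4.70, so ln(C/415) = 4.70/6.30 = 0.74603.
Then C/415 = e^0.74603 = 2.10861, giving C = 415 × 2.10861 = 875.07 ppm.

C ≈ 875 ppm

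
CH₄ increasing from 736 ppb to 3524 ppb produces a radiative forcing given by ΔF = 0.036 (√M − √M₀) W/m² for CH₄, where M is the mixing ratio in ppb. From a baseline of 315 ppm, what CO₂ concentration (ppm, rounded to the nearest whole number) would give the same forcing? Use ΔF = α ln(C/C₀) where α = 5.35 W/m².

CH₄ forcing: 0.036 × (√3524 − √736) = 0.036 × (59.3633 − 27.1293) = 0.036 × 32.2340 = 1.16042 W/m².
Set 5.35 ln(C/315) = 1.16042: ln(C/315) = 1.16042/5.35 = 0.21690, so C = 315 × e^0.21690 = 315 × 1.24222 = 391.30 ppm.

C ≈ 391 ppm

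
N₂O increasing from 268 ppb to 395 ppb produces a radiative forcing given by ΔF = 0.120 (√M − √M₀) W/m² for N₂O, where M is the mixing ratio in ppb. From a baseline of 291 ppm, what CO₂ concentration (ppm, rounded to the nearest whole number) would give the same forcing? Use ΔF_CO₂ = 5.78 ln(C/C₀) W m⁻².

N₂O forcing: 0.120 × (√395 − √268) = 0.120 × (19.8746 − 16.3707) = 0.120 × 3.5039 = 0.42047 W/m².
Set 5.78 ln(C/291) = 0.42047: ln(C/291) = 0.42047/5.78 = 0.07275, so C = 291 × e^0.07275 = 291 × 1.07546 = 312.96 ppm.

C ≈ 313 ppm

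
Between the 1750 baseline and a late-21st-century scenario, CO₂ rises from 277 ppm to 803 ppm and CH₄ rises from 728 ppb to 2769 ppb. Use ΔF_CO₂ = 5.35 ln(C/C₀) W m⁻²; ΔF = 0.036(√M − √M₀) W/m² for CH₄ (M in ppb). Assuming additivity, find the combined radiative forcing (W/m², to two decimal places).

CO₂: 5.35 × ln(803/277) = 5.35 × ln(2.89892) = 5.35 × 1.06434 = 5.6942 W/m².
CH₄: 0.036 × (√2769 − √728) = 0.036 × (52.6213 − 26.9815) = 0.036 × 25.6398 = 0.9230 W/m².
Total ΔF = 5.6942 + 0.9230 = 6.6172 W/m².

ΔF = 6.62 W/m²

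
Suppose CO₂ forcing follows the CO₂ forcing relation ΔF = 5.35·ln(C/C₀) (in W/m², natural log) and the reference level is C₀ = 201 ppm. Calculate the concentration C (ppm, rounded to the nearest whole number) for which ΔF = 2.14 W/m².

C ≈ 300 ppm

Set 5.35 ln(C/201) = 2.14, so ln(C/201) = 2.14/5.35 = 0.40000.
Then C/201 = e^0.40000 = 1.49182, giving C = 201 × 1.49182 = 299.86 ppm.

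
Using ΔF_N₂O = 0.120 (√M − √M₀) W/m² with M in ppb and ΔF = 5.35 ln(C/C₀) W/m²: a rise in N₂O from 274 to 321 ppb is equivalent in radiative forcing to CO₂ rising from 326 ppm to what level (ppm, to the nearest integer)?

N₂O forcing: 0.120 × (√321 − √274) = 0.120 × (17.9165 − 16.5529) = 0.120 × 1.3636 = 0.16363 W/m².
Set 5.35 ln(C/326) = 0.16363: ln(C/326) = 0.16363/5.35 = 0.03059, so C = 326 × e^0.03059 = 326 × 1.03106 = 336.13 ppm.

C ≈ 336 ppm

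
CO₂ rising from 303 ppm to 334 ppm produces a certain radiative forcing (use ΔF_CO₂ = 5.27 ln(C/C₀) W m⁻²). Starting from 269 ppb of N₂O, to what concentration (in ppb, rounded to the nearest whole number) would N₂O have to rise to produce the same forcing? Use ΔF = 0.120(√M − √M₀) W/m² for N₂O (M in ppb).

M ≈ 428 ppb

CO₂ forcing: 5.27 × ln(334/303) = 5.27 × 0.097408 = 0.51334 W/m².
Set 0.120(√M − √269) = 0.51334: √M = 0.51334/0.120 + √269 = 4.2778 + 16.4012 = 20.6790.
M = (20.6790)² = 427.62 ppb.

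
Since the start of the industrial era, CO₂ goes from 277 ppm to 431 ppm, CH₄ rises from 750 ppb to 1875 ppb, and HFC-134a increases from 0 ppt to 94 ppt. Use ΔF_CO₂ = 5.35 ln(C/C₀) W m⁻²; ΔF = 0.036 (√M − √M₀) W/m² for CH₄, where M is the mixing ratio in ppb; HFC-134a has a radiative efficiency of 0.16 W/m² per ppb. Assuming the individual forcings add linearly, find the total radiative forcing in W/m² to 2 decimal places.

CO₂: 5.35 × ln(431/277) = 5.35 × ln(1.55596) = 5.35 × 0.44209 = 2.3652 W/m².
CH₄: 0.036 × (√1875 − √750) = 0.036 × (43.3013 − 27.3861) = 0.036 × 15.9152 = 0.5729 W/m².
HFC-134a: Δ = 94 − 0 = 94 ppt = 0.094 ppb; ΔF = 0.16 × 0.094 = 0.0150 W/m².
Total ΔF = 2.3652 + 0.5729 + 0.0150 = 2.9531 W/m².

ΔF = 2.95 W/m²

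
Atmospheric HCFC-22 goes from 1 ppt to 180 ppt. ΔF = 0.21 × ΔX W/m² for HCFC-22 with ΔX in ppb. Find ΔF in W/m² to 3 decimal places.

ΔF = 0.038 W/m²

HCFC-22: Δ = 180 − 1 = 179 ppt = 0.179 ppb; ΔF = 0.21 × 0.179 = 0.0376 W/m².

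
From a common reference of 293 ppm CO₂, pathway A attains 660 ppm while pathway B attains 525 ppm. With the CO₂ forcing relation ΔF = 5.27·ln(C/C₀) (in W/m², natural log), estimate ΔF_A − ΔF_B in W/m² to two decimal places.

ΔF_A = 5.27 ln(660/293) = 5.27 × 0.81207 = 4.2796 W/m².
ΔF_B = 5.27 ln(525/293) = 5.27 × 0.58323 = 3.0736 W/m².
Difference: 4.2796 − 3.0736 = 1.2060 W/m².

ΔF_A − ΔF_B = 1.21 W/m²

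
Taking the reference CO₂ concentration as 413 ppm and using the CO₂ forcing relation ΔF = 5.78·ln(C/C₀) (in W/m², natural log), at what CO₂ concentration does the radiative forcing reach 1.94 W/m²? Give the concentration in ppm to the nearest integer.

Set 5.78 ln(C/413) = 1.94, so ln(C/413) = 1.94/5.78 = 0.33564.
Then C/413 = e^0.33564 = 1.39884, giving C = 413 × 1.39884 = 577.72 ppm.

C ≈ 578 ppm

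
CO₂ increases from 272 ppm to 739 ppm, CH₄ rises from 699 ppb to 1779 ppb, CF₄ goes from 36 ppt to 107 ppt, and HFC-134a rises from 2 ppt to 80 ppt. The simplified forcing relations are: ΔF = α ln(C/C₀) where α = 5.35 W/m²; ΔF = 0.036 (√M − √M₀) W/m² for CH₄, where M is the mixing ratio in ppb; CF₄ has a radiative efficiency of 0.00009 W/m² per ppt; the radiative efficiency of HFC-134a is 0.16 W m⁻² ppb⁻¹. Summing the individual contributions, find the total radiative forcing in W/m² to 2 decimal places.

CO₂: 5.35 × ln(739/272) = 5.35 × ln(2.71691) = 5.35 × 0.99950 = 5.3473 W/m².
CH₄: 0.036 × (√1779 − √699) = 0.036 × (42.1782 − 26.4386) = 0.036 × 15.7396 = 0.5666 W/m².
CF₄: ΔF = 0.00009 × (107 − 36) = 0.00009 × 71 = 0.0064 W/m².
HFC-134a: Δ = 80 − 2 = 78 ppt = 0.078 ppb; ΔF = 0.16 × 0.078 = 0.0125 W/m².
Total ΔF = 5.3473 + 0.5666 + 0.0064 + 0.0125 = 5.9328 W/m².

ΔF = 5.93 W/m²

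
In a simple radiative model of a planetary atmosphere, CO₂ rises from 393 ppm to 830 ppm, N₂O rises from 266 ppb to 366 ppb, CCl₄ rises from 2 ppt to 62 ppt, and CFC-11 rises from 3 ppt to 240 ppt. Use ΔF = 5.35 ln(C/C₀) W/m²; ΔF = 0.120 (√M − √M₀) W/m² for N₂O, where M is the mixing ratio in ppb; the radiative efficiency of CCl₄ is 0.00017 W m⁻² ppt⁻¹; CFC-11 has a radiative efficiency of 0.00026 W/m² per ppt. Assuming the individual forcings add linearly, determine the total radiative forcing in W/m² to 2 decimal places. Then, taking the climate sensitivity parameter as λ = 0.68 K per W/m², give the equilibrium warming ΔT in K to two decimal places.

CO₂: 5.35 × ln(830/393) = 5.35 × ln(2.11196) = 5.35 × 0.74762 = 3.9998 W/m².
N₂O: 0.120 × (√366 − √266) = 0.120 × (19.1311 − 16.3095) = 0.120 × 2.8216 = 0.3386 W/m².
CCl₄: ΔF = 0.00017 × (62 − 2) = 0.00017 × 60 = 0.0102 W/m².
CFC-11: ΔF = 0.00026 × (240 − 3) = 0.00026 × 237 = 0.0616 W/m².
Total ΔF = 3.9998 + 0.3386 + 0.0102 + 0.0616 = 4.4102 W/m².
ΔT = λ ΔF = 0.68 × 4.41 = 2.9988 K.

ΔF = 4.41 W/m²; ΔT = 3.00 K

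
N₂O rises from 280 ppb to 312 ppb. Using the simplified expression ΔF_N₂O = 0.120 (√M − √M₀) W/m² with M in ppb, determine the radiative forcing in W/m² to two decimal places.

ΔF = 0.11 W/m²

N₂O: 0.120 × (√312 − √280) = 0.120 × (17.6635 − 16.7332) = 0.120 × 0.9303 = 0.1116 W/m².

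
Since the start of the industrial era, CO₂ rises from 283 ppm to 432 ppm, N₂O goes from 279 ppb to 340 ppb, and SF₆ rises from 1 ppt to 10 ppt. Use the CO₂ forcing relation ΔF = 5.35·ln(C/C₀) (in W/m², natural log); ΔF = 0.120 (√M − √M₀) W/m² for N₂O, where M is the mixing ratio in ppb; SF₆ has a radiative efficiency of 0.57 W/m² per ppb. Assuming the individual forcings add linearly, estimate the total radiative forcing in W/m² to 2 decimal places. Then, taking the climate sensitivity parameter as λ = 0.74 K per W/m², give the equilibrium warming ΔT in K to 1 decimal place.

ΔF = 2.48 W/m²; ΔT = 1.8 K

CO₂: 5.35 × ln(432/283) = 5.35 × ln(1.52650) = 5.35 × 0.42298 = 2.2629 W/m².
N₂O: 0.120 × (√340 − √279) = 0.120 × (18.4391 − 16.7033) = 0.120 × 1.7358 = 0.2083 W/m².
SF₆: Δ = 10 − 1 = 9 ppt = 0.009 ppb; ΔF = 0.57 × 0.009 = 0.0051 W/m².
Total ΔF = 2.2629 + 0.2083 + 0.0051 = 2.4763 W/m².
ΔT = λ ΔF = 0.74 × 2.48 = 1.8352 K.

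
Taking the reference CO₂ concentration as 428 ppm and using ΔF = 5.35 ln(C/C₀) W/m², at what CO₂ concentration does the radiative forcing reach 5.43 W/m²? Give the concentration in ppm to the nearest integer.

C ≈ 1181 ppm

Set 5.35 ln(C/428) = 5.43, so ln(C/428) = 5.43/5.35 = 1.01495.
Then C/428 = e^1.01495 = 2.75923, giving C = 428 × 2.75923 = 1180.95 ppm.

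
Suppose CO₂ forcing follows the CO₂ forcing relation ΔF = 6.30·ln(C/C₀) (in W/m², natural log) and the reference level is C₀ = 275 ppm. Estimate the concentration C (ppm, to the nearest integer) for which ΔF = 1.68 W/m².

Set 6.30 ln(C/275) = 1.68, so ln(C/275) = 1.68/6.30 = 0.26667.
Then C/275 = e^0.26667 = 1.30561, giving C = 275 × 1.30561 = 359.04 ppm.

C ≈ 359 ppm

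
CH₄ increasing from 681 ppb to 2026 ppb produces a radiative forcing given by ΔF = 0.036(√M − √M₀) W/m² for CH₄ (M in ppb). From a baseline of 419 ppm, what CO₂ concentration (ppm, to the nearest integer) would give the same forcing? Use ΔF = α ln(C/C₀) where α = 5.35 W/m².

CH₄ forcing: 0.036 × (√2026 − √681) = 0.036 × (45.0111 − 26.0960) = 0.036 × 18.9151 = 0.68094 W/m².
Set 5.35 ln(C/419) = 0.68094: ln(C/419) = 0.68094/5.35 = 0.12728, so C = 419 × e^0.12728 = 419 × 1.13573 = 475.87 ppm.

C ≈ 476 ppm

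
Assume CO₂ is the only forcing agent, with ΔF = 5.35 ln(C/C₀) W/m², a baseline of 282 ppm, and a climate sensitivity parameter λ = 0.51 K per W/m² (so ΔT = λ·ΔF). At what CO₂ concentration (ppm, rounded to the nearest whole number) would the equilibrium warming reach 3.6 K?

Required forcing: ΔF = ΔT/λ = 3.6/0.51 = 7.0588 W/m².
Then ln(C/282) = ΔF/5.35 = 7.0588/5.35 = 1.31940.
So C = 282 × e^1.31940 = 282 × 3.74118 = 1055.01 ppm.

C ≈ 1055 ppm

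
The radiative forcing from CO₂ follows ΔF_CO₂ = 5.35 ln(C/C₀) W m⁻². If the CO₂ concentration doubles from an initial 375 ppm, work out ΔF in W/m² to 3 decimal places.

Because the forcing depends only on the ratio C/C₀, the initial concentration does not enter.
ΔF = 5.35 × ln(2) = 5.35 × 0.69315 = 3.7084 W/m².

ΔF = 3.708 W/m²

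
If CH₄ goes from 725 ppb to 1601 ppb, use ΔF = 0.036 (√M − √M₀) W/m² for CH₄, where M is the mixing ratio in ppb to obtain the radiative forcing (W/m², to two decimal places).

ΔF = 0.47 W/m²

CH₄: 0.036 × (√1601 − √725) = 0.036 × (40.0125 − 26.9258) = 0.036 × 13.0867 = 0.4711 W/m².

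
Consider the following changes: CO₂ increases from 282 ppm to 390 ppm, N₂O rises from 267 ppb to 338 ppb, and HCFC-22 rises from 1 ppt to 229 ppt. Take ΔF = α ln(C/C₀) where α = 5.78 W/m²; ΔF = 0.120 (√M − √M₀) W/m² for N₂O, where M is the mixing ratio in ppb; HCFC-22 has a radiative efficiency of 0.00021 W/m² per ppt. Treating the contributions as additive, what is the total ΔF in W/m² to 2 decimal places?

ΔF = 2.17 W/m²

CO₂: 5.78 × ln(390/282) = 5.78 × ln(1.38298) = 5.78 × 0.32424 = 1.8741 W/m².
N₂O: 0.120 × (√338 − √267) = 0.120 × (18.3848 − 16.3401) = 0.120 × 2.0447 = 0.2454 W/m².
HCFC-22: ΔF = 0.00021 × (229 − 1) = 0.00021 × 228 = 0.0479 W/m².
Total ΔF = 1.8741 + 0.2454 + 0.0479 = 2.1674 W/m².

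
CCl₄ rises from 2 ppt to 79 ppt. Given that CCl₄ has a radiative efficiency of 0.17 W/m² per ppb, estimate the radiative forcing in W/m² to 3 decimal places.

ΔF = 0.013 W/m²

CCl₄: Δ = 79 − 2 = 77 ppt = 0.077 ppb; ΔF = 0.17 × 0.077 = 0.0131 W/m².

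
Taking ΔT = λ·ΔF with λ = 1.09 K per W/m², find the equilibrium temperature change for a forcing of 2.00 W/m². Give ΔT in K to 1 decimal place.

ΔT = 2.2 K

ΔT = λ ΔF = 1.09 × 2.00 = 2.1800 K.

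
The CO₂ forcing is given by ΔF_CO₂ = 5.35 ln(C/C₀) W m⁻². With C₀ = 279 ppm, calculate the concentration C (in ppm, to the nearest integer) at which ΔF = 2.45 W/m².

Set 5.35 ln(C/279) = 2.45, so ln(C/279) = 2.45/5.35 = 0.45794.
Then C/279 = e^0.45794 = 1.58081, giving C = 279 × 1.58081 = 441.05 ppm.

C ≈ 441 ppm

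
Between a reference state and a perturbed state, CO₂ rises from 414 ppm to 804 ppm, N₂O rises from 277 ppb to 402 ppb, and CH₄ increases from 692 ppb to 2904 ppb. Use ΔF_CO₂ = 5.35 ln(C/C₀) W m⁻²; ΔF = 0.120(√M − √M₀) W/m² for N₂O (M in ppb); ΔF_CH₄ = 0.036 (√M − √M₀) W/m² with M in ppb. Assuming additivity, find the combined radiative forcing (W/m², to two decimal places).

CO₂: 5.35 × ln(804/414) = 5.35 × ln(1.94203) = 5.35 × 0.66373 = 3.5510 W/m².
N₂O: 0.120 × (√402 − √277) = 0.120 × (20.0499 − 16.6433) = 0.120 × 3.4066 = 0.4088 W/m².
CH₄: 0.036 × (√2904 − √692) = 0.036 × (53.8888 − 26.3059) = 0.036 × 27.5829 = 0.9930 W/m².
Total ΔF = 3.5510 + 0.4088 + 0.9930 = 4.9528 W/m².

ΔF = 4.95 W/m²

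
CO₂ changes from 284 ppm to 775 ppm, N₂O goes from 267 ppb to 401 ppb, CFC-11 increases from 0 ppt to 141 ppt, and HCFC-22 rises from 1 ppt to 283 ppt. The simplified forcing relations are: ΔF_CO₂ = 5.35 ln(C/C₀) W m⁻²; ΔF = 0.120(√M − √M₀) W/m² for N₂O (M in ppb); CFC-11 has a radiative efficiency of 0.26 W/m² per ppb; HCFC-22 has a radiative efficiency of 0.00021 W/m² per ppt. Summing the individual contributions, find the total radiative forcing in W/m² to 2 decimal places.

CO₂: 5.35 × ln(775/284) = 5.35 × ln(2.72887) = 5.35 × 1.00389 = 5.3708 W/m².
N₂O: 0.120 × (√401 − √267) = 0.120 × (20.0250 − 16.3401) = 0.120 × 3.6849 = 0.4422 W/m².
CFC-11: Δ = 141 − 0 = 141 ppt = 0.141 ppb; ΔF = 0.26 × 0.141 = 0.0367 W/m².
HCFC-22: ΔF = 0.00021 × (283 − 1) = 0.00021 × 282 = 0.0592 W/m².
Total ΔF = 5.3708 + 0.4422 + 0.0367 + 0.0592 = 5.9089 W/m².

ΔF = 5.91 W/m²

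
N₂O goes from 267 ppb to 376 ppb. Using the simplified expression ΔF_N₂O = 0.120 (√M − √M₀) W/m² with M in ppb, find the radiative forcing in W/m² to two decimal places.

N₂O: 0.120 × (√376 − √267) = 0.120 × (19.3907 − 16.3401) = 0.120 × 3.0506 = 0.3661 W/m².

ΔF = 0.37 W/m²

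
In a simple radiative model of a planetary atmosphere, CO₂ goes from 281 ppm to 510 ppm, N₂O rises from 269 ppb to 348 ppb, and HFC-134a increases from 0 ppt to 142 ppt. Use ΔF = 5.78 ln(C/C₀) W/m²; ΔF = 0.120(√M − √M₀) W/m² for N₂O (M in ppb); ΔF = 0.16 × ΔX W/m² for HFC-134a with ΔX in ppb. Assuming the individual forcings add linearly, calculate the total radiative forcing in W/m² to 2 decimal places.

CO₂: 5.78 × ln(510/281) = 5.78 × ln(1.81495) = 5.78 × 0.59606 = 3.4452 W/m².
N₂O: 0.120 × (√348 − √269) = 0.120 × (18.6548 − 16.4012) = 0.120 × 2.2536 = 0.2704 W/m².
HFC-134a: Δ = 142 − 0 = 142 ppt = 0.142 ppb; ΔF = 0.16 × 0.142 = 0.0227 W/m².
Total ΔF = 3.4452 + 0.2704 + 0.0227 = 3.7383 W/m².

ΔF = 3.74 W/m²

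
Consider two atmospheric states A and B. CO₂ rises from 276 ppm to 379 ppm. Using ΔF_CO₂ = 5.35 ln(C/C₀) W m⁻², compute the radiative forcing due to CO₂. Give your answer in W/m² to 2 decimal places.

CO₂ absorption bands are partially saturated, so forcing scales with the logarithm of the concentration ratio.
CO₂: 5.35 × ln(379/276) = 5.35 × ln(1.37319) = 5.35 × 0.31714 = 1.6967 W/m².

ΔF = 1.70 W/m²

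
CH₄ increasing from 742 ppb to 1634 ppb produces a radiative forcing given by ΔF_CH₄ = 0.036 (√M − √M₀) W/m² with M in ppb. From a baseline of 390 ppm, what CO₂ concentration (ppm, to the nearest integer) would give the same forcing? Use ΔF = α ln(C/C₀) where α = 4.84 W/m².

CH₄ forcing: 0.036 × (√1634 − √742) = 0.036 × (40.4228 − 27.2397) = 0.036 × 13.1831 = 0.47459 W/m².
Set 4.84 ln(C/390) = 0.47459: ln(C/390) = 0.47459/4.84 = 0.09806, so C = 390 × e^0.09806 = 390 × 1.10303 = 430.18 ppm.

C ≈ 430 ppm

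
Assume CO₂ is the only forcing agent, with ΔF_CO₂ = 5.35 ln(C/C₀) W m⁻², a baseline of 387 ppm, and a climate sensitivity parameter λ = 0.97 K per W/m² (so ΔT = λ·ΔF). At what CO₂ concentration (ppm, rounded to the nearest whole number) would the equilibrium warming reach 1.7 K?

Required forcing: ΔF = ΔT/λ = 1.7/0.97 = 1.7526 W/m².
Then ln(C/387) = ΔF/5.35 = 1.7526/5.35 = 0.32759.
So C = 387 × e^0.32759 = 387 × 1.38762 = 537.01 ppm.

C ≈ 537 ppm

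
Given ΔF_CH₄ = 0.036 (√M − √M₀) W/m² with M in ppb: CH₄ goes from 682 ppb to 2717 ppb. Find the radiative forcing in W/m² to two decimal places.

ΔF = 0.94 W/m²

CH₄: 0.036 × (√2717 − √682) = 0.036 × (52.1249 − 26.1151) = 0.036 × 26.0098 = 0.9364 W/m².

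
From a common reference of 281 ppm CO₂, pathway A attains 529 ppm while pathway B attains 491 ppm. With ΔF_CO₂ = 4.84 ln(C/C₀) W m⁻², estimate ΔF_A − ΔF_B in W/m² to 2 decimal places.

ΔF_A = 4.84 ln(529/281) = 4.84 × 0.63263 = 3.0619 W/m².
ΔF_B = 4.84 ln(491/281) = 4.84 × 0.55809 = 2.7012 W/m².
Difference: 3.0619 − 2.7012 = 0.3607 W/m².

ΔF_A − ΔF_B = 0.36 W/m²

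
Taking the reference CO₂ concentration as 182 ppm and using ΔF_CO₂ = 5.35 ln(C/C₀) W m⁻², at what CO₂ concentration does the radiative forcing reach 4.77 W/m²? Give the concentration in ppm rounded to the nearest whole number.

Set 5.35 ln(C/182) = 4.77, so ln(C/182) = 4.77/5.35 = 0.89159.
Then C/182 = e^0.89159 = 2.43900, giving C = 182 × 2.43900 = 443.90 ppm.

C ≈ 444 ppm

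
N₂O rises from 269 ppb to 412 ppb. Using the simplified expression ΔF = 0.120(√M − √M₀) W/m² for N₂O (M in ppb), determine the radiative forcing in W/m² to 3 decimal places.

ΔF = 0.468 W/m²

N₂O: 0.120 × (√412 − √269) = 0.120 × (20.2978 − 16.4012) = 0.120 × 3.8966 = 0.4676 W/m².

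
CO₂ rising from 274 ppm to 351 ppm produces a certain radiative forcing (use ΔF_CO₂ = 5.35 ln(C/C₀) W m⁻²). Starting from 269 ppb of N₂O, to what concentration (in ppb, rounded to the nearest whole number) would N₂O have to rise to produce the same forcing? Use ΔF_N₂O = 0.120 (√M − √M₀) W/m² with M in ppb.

M ≈ 753 ppb

CO₂ forcing: 5.35 × ln(351/274) = 5.35 × 0.247658 = 1.32497 W/m².
Set 0.120(√M − √269) = 1.32497: √M = 1.32497/0.120 + √269 = 11.0414 + 16.4012 = 27.4426.
M = (27.4426)² = 753.10 ppb.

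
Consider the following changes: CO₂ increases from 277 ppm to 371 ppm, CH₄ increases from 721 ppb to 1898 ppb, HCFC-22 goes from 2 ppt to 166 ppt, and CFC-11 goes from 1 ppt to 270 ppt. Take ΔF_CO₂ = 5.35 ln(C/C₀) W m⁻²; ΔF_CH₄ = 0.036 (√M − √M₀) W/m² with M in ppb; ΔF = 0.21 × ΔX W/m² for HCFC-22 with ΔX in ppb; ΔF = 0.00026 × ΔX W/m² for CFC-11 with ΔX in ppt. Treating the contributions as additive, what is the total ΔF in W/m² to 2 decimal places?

CO₂: 5.35 × ln(371/277) = 5.35 × ln(1.33935) = 5.35 × 0.29218 = 1.5632 W/m².
CH₄: 0.036 × (√1898 − √721) = 0.036 × (43.5660 − 26.8514) = 0.036 × 16.7146 = 0.6017 W/m².
HCFC-22: Δ = 166 − 2 = 164 ppt = 0.164 ppb; ΔF = 0.21 × 0.164 = 0.0344 W/m².
CFC-11: ΔF = 0.00026 × (270 − 1) = 0.00026 × 269 = 0.0699 W/m².
Total ΔF = 1.5632 + 0.6017 + 0.0344 + 0.0699 = 2.2692 W/m².

ΔF = 2.27 W/m²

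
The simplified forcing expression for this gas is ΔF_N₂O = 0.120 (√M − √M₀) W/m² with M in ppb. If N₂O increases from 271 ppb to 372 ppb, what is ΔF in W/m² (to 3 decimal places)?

ΔF = 0.339 W/m²

N₂O: 0.120 × (√372 − √271) = 0.120 × (19.2873 − 16.4621) = 0.120 × 2.8252 = 0.3390 W/m².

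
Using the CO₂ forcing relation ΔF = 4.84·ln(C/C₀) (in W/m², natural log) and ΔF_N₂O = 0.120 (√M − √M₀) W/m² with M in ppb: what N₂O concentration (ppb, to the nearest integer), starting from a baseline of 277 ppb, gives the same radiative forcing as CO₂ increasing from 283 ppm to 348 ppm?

M ≈ 624 ppb

CO₂ forcing: 4.84 × ln(348/283) = 4.84 × 0.206756 = 1.00070 W/m².
Set 0.120(√M − √277) = 1.00070: √M = 1.00070/0.120 + √277 = 8.3392 + 16.6433 = 24.9825.
M = (24.9825)² = 624.13 ppb.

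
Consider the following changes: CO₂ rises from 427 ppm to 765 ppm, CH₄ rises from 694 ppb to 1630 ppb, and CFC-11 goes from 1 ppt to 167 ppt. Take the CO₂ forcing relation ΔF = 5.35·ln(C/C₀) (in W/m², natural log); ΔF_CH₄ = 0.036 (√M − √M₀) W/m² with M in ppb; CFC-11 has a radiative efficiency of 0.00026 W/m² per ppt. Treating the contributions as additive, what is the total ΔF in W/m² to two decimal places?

CO₂: 5.35 × ln(765/427) = 5.35 × ln(1.79157) = 5.35 × 0.58309 = 3.1195 W/m².
CH₄: 0.036 × (√1630 − √694) = 0.036 × (40.3733 − 26.3439) = 0.036 × 14.0294 = 0.5051 W/m².
CFC-11: ΔF = 0.00026 × (167 − 1) = 0.00026 × 166 = 0.0432 W/m².
Total ΔF = 3.1195 + 0.5051 + 0.0432 = 3.6678 W/m².

ΔF = 3.67 W/m²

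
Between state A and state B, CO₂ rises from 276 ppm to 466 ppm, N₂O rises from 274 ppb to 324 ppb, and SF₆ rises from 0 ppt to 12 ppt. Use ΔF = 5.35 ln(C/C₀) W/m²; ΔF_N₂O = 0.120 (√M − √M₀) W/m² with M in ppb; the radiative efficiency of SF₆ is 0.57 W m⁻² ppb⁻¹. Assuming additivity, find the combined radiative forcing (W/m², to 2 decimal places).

CO₂: 5.35 × ln(466/276) = 5.35 × ln(1.68841) = 5.35 × 0.52379 = 2.8023 W/m².
N₂O: 0.120 × (√324 − √274) = 0.120 × (18.0000 − 16.5529) = 0.120 × 1.4471 = 0.1737 W/m².
SF₆: Δ = 12 − 0 = 12 ppt = 0.012 ppb; ΔF = 0.57 × 0.012 = 0.0068 W/m².
Total ΔF = 2.8023 + 0.1737 + 0.0068 = 2.9828 W/m².

ΔF = 2.98 W/m²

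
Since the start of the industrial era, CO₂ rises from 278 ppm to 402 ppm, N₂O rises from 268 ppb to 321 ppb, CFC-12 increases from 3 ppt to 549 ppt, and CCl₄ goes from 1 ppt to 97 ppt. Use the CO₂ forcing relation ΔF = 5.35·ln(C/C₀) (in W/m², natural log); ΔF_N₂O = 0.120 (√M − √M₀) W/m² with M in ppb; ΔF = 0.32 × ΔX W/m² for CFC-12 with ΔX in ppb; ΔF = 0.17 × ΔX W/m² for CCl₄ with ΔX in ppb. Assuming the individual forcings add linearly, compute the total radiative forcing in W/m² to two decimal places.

CO₂: 5.35 × ln(402/278) = 5.35 × ln(1.44604) = 5.35 × 0.36883 = 1.9732 W/m².
N₂O: 0.120 × (√321 − √268) = 0.120 × (17.9165 − 16.3707) = 0.120 × 1.5458 = 0.1855 W/m².
CFC-12: Δ = 549 − 3 = 546 ppt = 0.546 ppb; ΔF = 0.32 × 0.546 = 0.1747 W/m².
CCl₄: Δ = 97 − 1 = 96 ppt = 0.096 ppb; ΔF = 0.17 × 0.096 = 0.0163 W/m².
Total ΔF = 1.9732 + 0.1855 + 0.1747 + 0.0163 = 2.3497 W/m².

ΔF = 2.35 W/m²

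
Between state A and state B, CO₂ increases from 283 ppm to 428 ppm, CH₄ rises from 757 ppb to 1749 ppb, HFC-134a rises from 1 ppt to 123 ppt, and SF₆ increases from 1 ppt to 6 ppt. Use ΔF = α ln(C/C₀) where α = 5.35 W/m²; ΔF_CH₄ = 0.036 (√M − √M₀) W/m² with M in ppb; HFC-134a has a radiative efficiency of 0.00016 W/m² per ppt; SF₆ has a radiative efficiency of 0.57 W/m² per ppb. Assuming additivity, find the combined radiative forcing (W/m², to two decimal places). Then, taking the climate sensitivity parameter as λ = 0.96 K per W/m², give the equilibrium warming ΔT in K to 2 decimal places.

CO₂: 5.35 × ln(428/283) = 5.35 × ln(1.51237) = 5.35 × 0.41368 = 2.2132 W/m².
CH₄: 0.036 × (√1749 − √757) = 0.036 × (41.8210 − 27.5136) = 0.036 × 14.3074 = 0.5151 W/m².
HFC-134a: ΔF = 0.00016 × (123 − 1) = 0.00016 × 122 = 0.0195 W/m².
SF₆: Δ = 6 − 1 = 5 ppt = 0.005 ppb; ΔF = 0.57 × 0.005 = 0.0029 W/m².
Total ΔF = 2.2132 + 0.5151 + 0.0195 + 0.0029 = 2.7507 W/m².
ΔT = λ ΔF = 0.96 × 2.75 = 2.6400 K.

ΔF = 2.75 W/m²; ΔT = 2.64 K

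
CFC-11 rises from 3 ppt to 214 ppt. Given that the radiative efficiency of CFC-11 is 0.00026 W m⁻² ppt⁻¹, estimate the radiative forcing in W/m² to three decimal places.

ΔF = 0.055 W/m²

CFC-11: ΔF = 0.00026 × (214 − 3) = 0.00026 × 211 = 0.0549 W/m².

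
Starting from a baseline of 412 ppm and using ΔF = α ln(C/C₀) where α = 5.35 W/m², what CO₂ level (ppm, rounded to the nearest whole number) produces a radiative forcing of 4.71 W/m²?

C ≈ 994 ppm

Set 5.35 ln(C/412) = 4.71, so ln(C/412) = 4.71/5.35 = 0.88037.
Then C/412 = e^0.88037 = 2.41179, giving C = 412 × 2.41179 = 993.66 ppm.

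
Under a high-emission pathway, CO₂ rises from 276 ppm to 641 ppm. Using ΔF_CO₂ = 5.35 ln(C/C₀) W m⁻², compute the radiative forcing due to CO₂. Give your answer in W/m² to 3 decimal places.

CO₂: 5.35 × ln(641/276) = 5.35 × ln(2.32246) = 5.35 × 0.84263 = 4.5081 W/m².

ΔF = 4.508 W/m²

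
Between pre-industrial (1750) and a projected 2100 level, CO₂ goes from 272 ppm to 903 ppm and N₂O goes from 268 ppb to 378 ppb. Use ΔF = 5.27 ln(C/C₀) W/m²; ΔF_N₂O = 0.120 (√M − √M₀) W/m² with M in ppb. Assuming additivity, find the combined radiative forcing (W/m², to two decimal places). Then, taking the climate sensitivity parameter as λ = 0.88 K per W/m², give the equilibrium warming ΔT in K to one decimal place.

ΔF = 6.69 W/m²; ΔT = 5.9 K

CO₂: 5.27 × ln(903/272) = 5.27 × ln(3.31985) = 5.27 × 1.19992 = 6.3236 W/m².
N₂O: 0.120 × (√378 − √268) = 0.120 × (19.4422 − 16.3707) = 0.120 × 3.0715 = 0.3686 W/m².
Total ΔF = 6.3236 + 0.3686 = 6.6922 W/m².
ΔT = λ ΔF = 0.88 × 6.69 = 5.8872 K.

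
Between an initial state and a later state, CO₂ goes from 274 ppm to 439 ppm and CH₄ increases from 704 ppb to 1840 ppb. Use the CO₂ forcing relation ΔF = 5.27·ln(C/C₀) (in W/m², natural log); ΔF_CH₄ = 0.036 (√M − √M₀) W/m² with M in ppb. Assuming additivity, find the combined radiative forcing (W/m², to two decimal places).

CO₂: 5.27 × ln(439/274) = 5.27 × ln(1.60219) = 5.27 × 0.47137 = 2.4841 W/m².
CH₄: 0.036 × (√1840 − √704) = 0.036 × (42.8952 − 26.5330) = 0.036 × 16.3622 = 0.5890 W/m².
Total ΔF = 2.4841 + 0.5890 = 3.0731 W/m².

ΔF = 3.07 W/m²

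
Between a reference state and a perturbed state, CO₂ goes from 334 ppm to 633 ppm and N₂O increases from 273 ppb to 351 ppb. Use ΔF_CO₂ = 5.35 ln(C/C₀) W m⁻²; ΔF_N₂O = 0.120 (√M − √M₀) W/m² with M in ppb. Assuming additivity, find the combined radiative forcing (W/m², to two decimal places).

ΔF = 3.69 W/m²

CO₂: 5.35 × ln(633/334) = 5.35 × ln(1.89521) = 5.35 × 0.63933 = 3.4204 W/m².
N₂O: 0.120 × (√351 − √273) = 0.120 × (18.7350 − 16.5227) = 0.120 × 2.2123 = 0.2655 W/m².
Total ΔF = 3.4204 + 0.2655 = 3.6859 W/m².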